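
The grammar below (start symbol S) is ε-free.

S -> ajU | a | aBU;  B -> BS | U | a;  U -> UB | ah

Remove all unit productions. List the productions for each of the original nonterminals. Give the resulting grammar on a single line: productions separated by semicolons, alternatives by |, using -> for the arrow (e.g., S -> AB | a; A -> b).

Unit productions: B->U.
Unit pairs (A ⇒* B via units): (B,U).
S: inherits non-unit rules of {S} → a | aBU | ajU.
B: inherits non-unit rules of {B, U} → BS | UB | a | ah.
U: inherits non-unit rules of {U} → UB | ah.

S -> a | aBU | ajU; B -> a | BS | UB | ah; U -> UB | ah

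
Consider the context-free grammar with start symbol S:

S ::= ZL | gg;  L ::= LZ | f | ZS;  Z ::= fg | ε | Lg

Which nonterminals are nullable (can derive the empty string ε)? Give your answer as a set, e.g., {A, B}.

Directly nullable (have an ε-rule): {Z}.
Not nullable: L, S — each has a terminal in every rule's right-hand side or depends on a non-nullable symbol.

{Z}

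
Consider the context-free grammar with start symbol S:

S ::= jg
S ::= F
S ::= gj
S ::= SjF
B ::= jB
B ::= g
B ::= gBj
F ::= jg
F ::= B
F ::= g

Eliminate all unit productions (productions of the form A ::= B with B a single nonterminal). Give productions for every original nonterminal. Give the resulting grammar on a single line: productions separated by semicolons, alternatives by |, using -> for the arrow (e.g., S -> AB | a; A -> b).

Unit productions: F->B, S->F.
Unit pairs (A ⇒* B via units): (F,B), (S,B), (S,F).
S: inherits non-unit rules of {B, F, S} → SjF | g | gBj | gj | jB | jg.
B: inherits non-unit rules of {B} → g | gBj | jB.
F: inherits non-unit rules of {B, F} → g | gBj | jB | jg.

S -> g | gj | jB | jg | SjF | gBj; B -> g | jB | gBj; F -> g | jB | jg | gBj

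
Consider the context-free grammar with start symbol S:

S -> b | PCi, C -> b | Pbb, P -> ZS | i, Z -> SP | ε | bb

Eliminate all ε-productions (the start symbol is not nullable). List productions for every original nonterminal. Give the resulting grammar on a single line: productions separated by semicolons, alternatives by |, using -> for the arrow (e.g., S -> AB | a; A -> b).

Nullable set: {Z}.
P -> ZS: Z nullable, giving S | ZS.
Drop Z -> ε.
Unchanged (no nullable symbols): S -> PCi; S -> b; C -> Pbb; C -> b; P -> i; Z -> SP; Z -> bb.

S -> b | PCi; C -> b | Pbb; P -> S | i | ZS; Z -> SP | bb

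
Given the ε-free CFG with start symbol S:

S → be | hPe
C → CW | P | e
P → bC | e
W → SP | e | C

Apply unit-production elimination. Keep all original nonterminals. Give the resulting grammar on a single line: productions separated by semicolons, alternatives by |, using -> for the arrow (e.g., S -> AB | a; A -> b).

S -> be | hPe; C -> e | CW | bC; P -> e | bC; W -> e | CW | SP | bC

Unit productions: C->P, W->C.
Unit pairs (A ⇒* B via units): (C,P), (W,C), (W,P).
S: inherits non-unit rules of {S} → be | hPe.
C: inherits non-unit rules of {C, P} → CW | bC | e.
P: inherits non-unit rules of {P} → bC | e.
W: inherits non-unit rules of {C, P, W} → CW | SP | bC | e.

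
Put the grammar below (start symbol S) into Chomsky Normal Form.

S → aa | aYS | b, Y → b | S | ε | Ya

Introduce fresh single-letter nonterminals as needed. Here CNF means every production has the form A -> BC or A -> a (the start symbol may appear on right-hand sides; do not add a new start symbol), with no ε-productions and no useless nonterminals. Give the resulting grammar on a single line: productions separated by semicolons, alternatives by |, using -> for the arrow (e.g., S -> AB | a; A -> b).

S -> b | AA | AB | AS; A -> a; B -> YS; C -> YS; Y -> a | b | AA | AC | AS | YA

Nullable: {Y}; after ε-elimination: S -> b | aS | aa | aYS; Y -> S | a | b | Ya.
After unit-elimination: S -> b | aS | aa | aYS; Y -> a | b | Ya | aS | aa | aYS.
TERM: introduce A -> a and substitute in every rule of length ≥2.
BIN: S -> AYS becomes S -> AB, B -> YS; Y -> AYS becomes Y -> AC, C -> YS.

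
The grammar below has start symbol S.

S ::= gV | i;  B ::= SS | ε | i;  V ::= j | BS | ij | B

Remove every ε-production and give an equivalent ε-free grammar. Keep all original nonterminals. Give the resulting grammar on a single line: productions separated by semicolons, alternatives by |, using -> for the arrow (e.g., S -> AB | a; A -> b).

S -> g | i | gV; B -> i | SS; V -> B | S | j | BS | ij

Nullable set: {B, V}.
S -> gV: V nullable, giving g | gV.
Drop B -> ε.
V -> B: B nullable, giving B.
V -> BS: B nullable, giving BS | S.
Unchanged (no nullable symbols): S -> i; B -> SS; B -> i; V -> ij; V -> j.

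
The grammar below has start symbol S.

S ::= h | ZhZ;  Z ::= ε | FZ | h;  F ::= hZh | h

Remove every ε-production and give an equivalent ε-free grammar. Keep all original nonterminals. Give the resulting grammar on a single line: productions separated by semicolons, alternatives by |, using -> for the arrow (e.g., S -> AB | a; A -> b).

Nullable set: {Z}.
S -> ZhZ: Z, Z nullable, giving Zh | ZhZ | h | hZ.
F -> hZh: Z nullable, giving hZh | hh.
Drop Z -> ε.
Z -> FZ: Z nullable, giving F | FZ.
Unchanged (no nullable symbols): S -> h; F -> h; Z -> h.

S -> h | Zh | hZ | ZhZ; F -> h | hh | hZh; Z -> F | h | FZ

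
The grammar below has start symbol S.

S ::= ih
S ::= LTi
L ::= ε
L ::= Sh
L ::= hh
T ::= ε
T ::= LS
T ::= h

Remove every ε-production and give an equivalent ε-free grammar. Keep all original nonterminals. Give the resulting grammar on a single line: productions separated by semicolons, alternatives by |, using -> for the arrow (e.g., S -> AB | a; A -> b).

Nullable set: {L, T}.
S -> LTi: L, T nullable, giving LTi | Li | Ti | i.
Drop L -> ε.
Drop T -> ε.
T -> LS: L nullable, giving LS | S.
Unchanged (no nullable symbols): S -> ih; L -> Sh; L -> hh; T -> h.

S -> i | Li | Ti | ih | LTi; L -> Sh | hh; T -> S | h | LS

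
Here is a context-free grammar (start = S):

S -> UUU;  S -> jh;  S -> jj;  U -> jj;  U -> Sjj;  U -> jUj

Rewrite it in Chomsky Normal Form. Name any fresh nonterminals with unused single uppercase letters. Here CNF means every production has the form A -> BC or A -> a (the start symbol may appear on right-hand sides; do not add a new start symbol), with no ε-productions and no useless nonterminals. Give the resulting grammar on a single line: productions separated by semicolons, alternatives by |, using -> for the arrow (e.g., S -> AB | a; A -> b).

No ε-productions.
No unit productions to eliminate.
TERM: introduce B -> h, A -> j and substitute in every rule of length ≥2.
BIN: S -> UUU becomes S -> UC, C -> UU; U -> AUA becomes U -> AD, D -> UA; U -> SAA becomes U -> SE, E -> AA.

S -> AA | AB | UC; A -> j; B -> h; C -> UU; D -> UA; E -> AA; U -> AA | AD | SE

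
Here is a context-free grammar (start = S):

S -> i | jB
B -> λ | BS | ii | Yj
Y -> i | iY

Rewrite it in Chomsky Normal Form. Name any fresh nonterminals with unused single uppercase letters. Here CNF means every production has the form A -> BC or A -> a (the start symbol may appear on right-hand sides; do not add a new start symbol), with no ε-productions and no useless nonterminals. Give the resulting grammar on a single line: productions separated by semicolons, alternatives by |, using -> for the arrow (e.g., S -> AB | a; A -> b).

Nullable: {B}; after ε-elimination: S -> i | j | jB; B -> S | BS | Yj | ii; Y -> i | iY.
After unit-elimination: S -> i | j | jB; B -> i | j | BS | Yj | ii | jB; Y -> i | iY.
TERM: introduce C -> i, A -> j and substitute in every rule of length ≥2.

S -> i | j | AB; A -> j; B -> i | j | AB | BS | CC | YA; C -> i; Y -> i | CY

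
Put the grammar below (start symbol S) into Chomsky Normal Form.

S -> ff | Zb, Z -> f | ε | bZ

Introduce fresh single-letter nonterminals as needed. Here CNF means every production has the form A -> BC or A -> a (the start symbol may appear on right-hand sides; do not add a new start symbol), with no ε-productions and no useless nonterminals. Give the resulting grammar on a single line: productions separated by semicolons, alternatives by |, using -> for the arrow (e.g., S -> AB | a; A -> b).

Nullable: {Z}; after ε-elimination: S -> b | Zb | ff; Z -> b | f | bZ.
No unit productions to eliminate.
TERM: introduce A -> b, B -> f and substitute in every rule of length ≥2.

S -> b | BB | ZA; A -> b; B -> f; Z -> b | f | AZ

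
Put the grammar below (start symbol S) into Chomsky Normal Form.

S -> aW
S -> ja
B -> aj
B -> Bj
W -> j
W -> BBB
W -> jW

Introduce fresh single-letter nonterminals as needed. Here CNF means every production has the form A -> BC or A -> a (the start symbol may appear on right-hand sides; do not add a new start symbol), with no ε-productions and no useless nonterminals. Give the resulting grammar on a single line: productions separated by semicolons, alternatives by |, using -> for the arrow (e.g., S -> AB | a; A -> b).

S -> AC | CW; A -> j; B -> BA | CA; C -> a; D -> BB; W -> j | AW | BD

No ε-productions.
No unit productions to eliminate.
TERM: introduce C -> a, A -> j and substitute in every rule of length ≥2.
BIN: W -> BBB becomes W -> BD, D -> BB.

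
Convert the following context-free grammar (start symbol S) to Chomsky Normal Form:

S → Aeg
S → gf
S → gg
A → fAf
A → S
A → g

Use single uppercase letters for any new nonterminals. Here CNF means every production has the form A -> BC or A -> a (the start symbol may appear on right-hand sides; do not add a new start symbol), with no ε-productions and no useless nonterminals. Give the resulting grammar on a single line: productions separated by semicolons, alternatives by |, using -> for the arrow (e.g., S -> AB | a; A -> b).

No ε-productions.
After unit-elimination: S -> gf | gg | Aeg; A -> g | gf | gg | Aeg | fAf.
TERM: introduce B -> e, D -> f, C -> g and substitute in every rule of length ≥2.
BIN: A -> ABC becomes A -> AE, E -> BC; A -> DAD becomes A -> DF, F -> AD; S -> ABC becomes S -> AG, G -> BC.

S -> AG | CC | CD; A -> g | AE | CC | CD | DF; B -> e; C -> g; D -> f; E -> BC; F -> AD; G -> BC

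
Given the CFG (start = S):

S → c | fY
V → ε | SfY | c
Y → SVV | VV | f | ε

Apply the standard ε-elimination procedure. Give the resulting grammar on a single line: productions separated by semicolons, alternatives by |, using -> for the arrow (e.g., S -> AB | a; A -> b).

S -> c | f | fY; V -> c | Sf | SfY; Y -> S | V | f | SV | VV | SVV

Nullable set: {V, Y}.
S -> fY: Y nullable, giving f | fY.
Drop V -> ε.
V -> SfY: Y nullable, giving Sf | SfY.
Drop Y -> ε.
Y -> SVV: V, V nullable, giving S | SV | SVV.
Y -> VV: V, V nullable, giving V | VV.
Unchanged (no nullable symbols): S -> c; V -> c; Y -> f.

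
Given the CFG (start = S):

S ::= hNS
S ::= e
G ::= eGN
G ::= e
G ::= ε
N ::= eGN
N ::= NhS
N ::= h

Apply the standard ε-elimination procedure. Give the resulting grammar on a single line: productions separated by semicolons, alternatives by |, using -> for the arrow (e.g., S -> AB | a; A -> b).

Nullable set: {G}.
Drop G -> ε.
G -> eGN: G nullable, giving eGN | eN.
N -> eGN: G nullable, giving eGN | eN.
Unchanged (no nullable symbols): S -> e; S -> hNS; G -> e; N -> NhS; N -> h.

S -> e | hNS; G -> e | eN | eGN; N -> h | eN | NhS | eGN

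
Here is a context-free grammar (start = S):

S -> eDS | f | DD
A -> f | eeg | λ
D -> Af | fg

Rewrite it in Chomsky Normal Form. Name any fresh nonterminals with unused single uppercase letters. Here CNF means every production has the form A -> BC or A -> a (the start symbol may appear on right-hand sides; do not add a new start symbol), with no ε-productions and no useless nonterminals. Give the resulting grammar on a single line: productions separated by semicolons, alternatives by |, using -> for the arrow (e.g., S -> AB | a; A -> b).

S -> f | BG | DD; A -> f | BF; B -> e; C -> g; D -> f | AE | EC; E -> f; F -> BC; G -> DS

Nullable: {A}; after ε-elimination: S -> f | DD | eDS; A -> f | eeg; D -> f | Af | fg.
No unit productions to eliminate.
TERM: introduce B -> e, E -> f, C -> g and substitute in every rule of length ≥2.
BIN: A -> BBC becomes A -> BF, F -> BC; S -> BDS becomes S -> BG, G -> DS.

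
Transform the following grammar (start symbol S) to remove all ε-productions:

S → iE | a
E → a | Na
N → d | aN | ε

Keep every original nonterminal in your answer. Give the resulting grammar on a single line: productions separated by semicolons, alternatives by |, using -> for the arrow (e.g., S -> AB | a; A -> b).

Nullable set: {N}.
E -> Na: N nullable, giving Na | a.
Drop N -> ε.
N -> aN: N nullable, giving a | aN.
Unchanged (no nullable symbols): S -> a; S -> iE; E -> a; N -> d.

S -> a | iE; E -> a | Na; N -> a | d | aN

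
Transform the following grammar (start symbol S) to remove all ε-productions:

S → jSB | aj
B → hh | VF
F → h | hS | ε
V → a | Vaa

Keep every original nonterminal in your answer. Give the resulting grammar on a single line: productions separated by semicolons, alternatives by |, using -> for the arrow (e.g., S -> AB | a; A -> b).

Nullable set: {F}.
B -> VF: F nullable, giving V | VF.
Drop F -> ε.
Unchanged (no nullable symbols): S -> aj; S -> jSB; B -> hh; F -> h; F -> hS; V -> Vaa; V -> a.

S -> aj | jSB; B -> V | VF | hh; F -> h | hS; V -> a | Vaa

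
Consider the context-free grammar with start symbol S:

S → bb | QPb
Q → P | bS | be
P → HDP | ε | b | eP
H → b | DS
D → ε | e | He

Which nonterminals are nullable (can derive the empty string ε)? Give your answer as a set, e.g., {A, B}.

Directly nullable (have an ε-rule): {D, P}.
Q is nullable via Q -> P (every symbol on the right is already known nullable).
Not nullable: H, S — each has a terminal in every rule's right-hand side or depends on a non-nullable symbol.

{D, P, Q}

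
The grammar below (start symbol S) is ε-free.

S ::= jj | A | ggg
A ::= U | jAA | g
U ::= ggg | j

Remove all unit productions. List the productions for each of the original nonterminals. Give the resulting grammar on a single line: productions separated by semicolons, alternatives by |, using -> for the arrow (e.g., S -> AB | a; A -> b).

Unit productions: A->U, S->A.
Unit pairs (A ⇒* B via units): (A,U), (S,A), (S,U).
S: inherits non-unit rules of {A, S, U} → g | ggg | j | jAA | jj.
A: inherits non-unit rules of {A, U} → g | ggg | j | jAA.
U: inherits non-unit rules of {U} → ggg | j.

S -> g | j | jj | ggg | jAA; A -> g | j | ggg | jAA; U -> j | ggg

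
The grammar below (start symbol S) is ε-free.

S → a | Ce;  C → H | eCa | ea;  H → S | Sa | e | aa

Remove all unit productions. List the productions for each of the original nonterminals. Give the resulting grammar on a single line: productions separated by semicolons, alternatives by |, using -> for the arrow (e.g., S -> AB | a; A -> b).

S -> a | Ce; C -> a | e | Ce | Sa | aa | ea | eCa; H -> a | e | Ce | Sa | aa

Unit productions: C->H, H->S.
Unit pairs (A ⇒* B via units): (C,H), (C,S), (H,S).
S: inherits non-unit rules of {S} → Ce | a.
C: inherits non-unit rules of {C, H, S} → Ce | Sa | a | aa | e | eCa | ea.
H: inherits non-unit rules of {H, S} → Ce | Sa | a | aa | e.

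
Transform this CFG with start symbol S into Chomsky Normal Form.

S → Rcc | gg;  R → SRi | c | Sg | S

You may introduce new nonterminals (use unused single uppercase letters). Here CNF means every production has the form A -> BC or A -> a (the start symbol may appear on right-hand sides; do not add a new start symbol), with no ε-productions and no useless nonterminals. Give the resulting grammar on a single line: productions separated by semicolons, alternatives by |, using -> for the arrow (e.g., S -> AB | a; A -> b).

S -> CC | RF; A -> c; B -> i; C -> g; D -> AA; E -> RB; F -> AA; R -> c | CC | RD | SC | SE

No ε-productions.
After unit-elimination: S -> gg | Rcc; R -> c | Sg | gg | Rcc | SRi.
TERM: introduce A -> c, C -> g, B -> i and substitute in every rule of length ≥2.
BIN: R -> RAA becomes R -> RD, D -> AA; R -> SRB becomes R -> SE, E -> RB; S -> RAA becomes S -> RF, F -> AA.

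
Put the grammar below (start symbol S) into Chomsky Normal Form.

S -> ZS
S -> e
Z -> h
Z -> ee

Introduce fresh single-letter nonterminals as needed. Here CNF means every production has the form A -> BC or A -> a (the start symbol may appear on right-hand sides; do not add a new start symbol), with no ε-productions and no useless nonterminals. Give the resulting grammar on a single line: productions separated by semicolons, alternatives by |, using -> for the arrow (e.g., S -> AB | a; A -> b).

S -> e | ZS; A -> e; Z -> h | AA

No ε-productions.
No unit productions to eliminate.
TERM: introduce A -> e and substitute in every rule of length ≥2.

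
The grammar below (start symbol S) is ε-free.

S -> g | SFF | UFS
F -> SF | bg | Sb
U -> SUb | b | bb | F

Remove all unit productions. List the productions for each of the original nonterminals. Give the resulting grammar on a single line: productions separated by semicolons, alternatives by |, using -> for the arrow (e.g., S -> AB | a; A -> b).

S -> g | SFF | UFS; F -> SF | Sb | bg; U -> b | SF | Sb | bb | bg | SUb

Unit productions: U->F.
Unit pairs (A ⇒* B via units): (U,F).
S: inherits non-unit rules of {S} → SFF | UFS | g.
F: inherits non-unit rules of {F} → SF | Sb | bg.
U: inherits non-unit rules of {F, U} → SF | SUb | Sb | b | bb | bg.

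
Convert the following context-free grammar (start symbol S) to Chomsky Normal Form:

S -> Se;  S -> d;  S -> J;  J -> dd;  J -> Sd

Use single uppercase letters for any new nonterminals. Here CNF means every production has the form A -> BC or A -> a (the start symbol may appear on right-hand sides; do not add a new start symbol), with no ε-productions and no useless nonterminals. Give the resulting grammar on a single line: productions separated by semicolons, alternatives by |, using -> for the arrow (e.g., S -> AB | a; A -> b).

No ε-productions.
After unit-elimination: S -> d | Sd | Se | dd; J -> Sd | dd.
TERM: introduce A -> d, B -> e and substitute in every rule of length ≥2.
Drop unreachable/unproductive: J.

S -> d | AA | SA | SB; A -> d; B -> e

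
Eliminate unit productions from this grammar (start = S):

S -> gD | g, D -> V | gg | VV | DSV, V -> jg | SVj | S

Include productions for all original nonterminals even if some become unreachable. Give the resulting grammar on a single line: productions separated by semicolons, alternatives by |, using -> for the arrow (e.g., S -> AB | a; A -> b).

Unit productions: D->V, V->S.
Unit pairs (A ⇒* B via units): (D,S), (D,V), (V,S).
S: inherits non-unit rules of {S} → g | gD.
D: inherits non-unit rules of {D, S, V} → DSV | SVj | VV | g | gD | gg | jg.
V: inherits non-unit rules of {S, V} → SVj | g | gD | jg.

S -> g | gD; D -> g | VV | gD | gg | jg | DSV | SVj; V -> g | gD | jg | SVj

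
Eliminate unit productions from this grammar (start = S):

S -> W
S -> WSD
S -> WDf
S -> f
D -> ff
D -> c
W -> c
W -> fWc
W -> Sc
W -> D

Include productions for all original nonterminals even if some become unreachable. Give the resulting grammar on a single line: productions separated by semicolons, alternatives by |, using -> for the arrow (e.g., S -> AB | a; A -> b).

S -> c | f | Sc | ff | WDf | WSD | fWc; D -> c | ff; W -> c | Sc | ff | fWc

Unit productions: S->W, W->D.
Unit pairs (A ⇒* B via units): (S,D), (S,W), (W,D).
S: inherits non-unit rules of {D, S, W} → Sc | WDf | WSD | c | f | fWc | ff.
D: inherits non-unit rules of {D} → c | ff.
W: inherits non-unit rules of {D, W} → Sc | c | fWc | ff.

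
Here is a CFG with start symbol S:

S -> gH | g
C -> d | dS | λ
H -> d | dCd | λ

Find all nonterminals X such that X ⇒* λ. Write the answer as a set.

Directly nullable (have an ε-rule): {C, H}.
Not nullable: S — each has a terminal in every rule's right-hand side or depends on a non-nullable symbol.

{C, H}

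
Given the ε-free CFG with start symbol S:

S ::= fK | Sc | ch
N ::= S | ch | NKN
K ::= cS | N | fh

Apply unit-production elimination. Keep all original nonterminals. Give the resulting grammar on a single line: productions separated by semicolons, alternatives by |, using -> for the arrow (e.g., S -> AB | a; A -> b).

S -> Sc | ch | fK; K -> Sc | cS | ch | fK | fh | NKN; N -> Sc | ch | fK | NKN

Unit productions: K->N, N->S.
Unit pairs (A ⇒* B via units): (K,N), (K,S), (N,S).
S: inherits non-unit rules of {S} → Sc | ch | fK.
K: inherits non-unit rules of {K, N, S} → NKN | Sc | cS | ch | fK | fh.
N: inherits non-unit rules of {N, S} → NKN | Sc | ch | fK.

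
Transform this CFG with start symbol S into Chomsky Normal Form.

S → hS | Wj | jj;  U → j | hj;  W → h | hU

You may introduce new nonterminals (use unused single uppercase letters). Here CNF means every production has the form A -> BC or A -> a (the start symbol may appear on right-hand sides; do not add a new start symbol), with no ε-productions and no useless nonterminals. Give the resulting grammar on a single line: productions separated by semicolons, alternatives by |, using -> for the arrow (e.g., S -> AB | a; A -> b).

No ε-productions.
No unit productions to eliminate.
TERM: introduce B -> h, A -> j and substitute in every rule of length ≥2.

S -> AA | BS | WA; A -> j; B -> h; U -> j | BA; W -> h | BU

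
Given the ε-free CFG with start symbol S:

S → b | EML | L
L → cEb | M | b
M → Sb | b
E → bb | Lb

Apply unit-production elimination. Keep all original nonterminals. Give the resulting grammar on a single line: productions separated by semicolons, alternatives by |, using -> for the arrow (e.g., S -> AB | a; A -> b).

S -> b | Sb | EML | cEb; E -> Lb | bb; L -> b | Sb | cEb; M -> b | Sb

Unit productions: L->M, S->L.
Unit pairs (A ⇒* B via units): (L,M), (S,L), (S,M).
S: inherits non-unit rules of {L, M, S} → EML | Sb | b | cEb.
E: inherits non-unit rules of {E} → Lb | bb.
L: inherits non-unit rules of {L, M} → Sb | b | cEb.
M: inherits non-unit rules of {M} → Sb | b.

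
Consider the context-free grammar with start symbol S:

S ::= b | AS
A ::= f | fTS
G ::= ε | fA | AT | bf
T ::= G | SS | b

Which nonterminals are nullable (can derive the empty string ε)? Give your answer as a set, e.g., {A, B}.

{G, T}

Directly nullable (have an ε-rule): {G}.
T is nullable via T -> G (every symbol on the right is already known nullable).
Not nullable: A, S — each has a terminal in every rule's right-hand side or depends on a non-nullable symbol.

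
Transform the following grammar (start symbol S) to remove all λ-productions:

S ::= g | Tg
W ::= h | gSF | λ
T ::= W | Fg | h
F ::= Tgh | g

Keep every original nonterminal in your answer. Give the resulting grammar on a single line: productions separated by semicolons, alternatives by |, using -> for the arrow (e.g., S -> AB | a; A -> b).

Nullable set: {T, W}.
S -> Tg: T nullable, giving Tg | g.
F -> Tgh: T nullable, giving Tgh | gh.
T -> W: W nullable, giving W.
Drop W -> λ.
Unchanged (no nullable symbols): S -> g; F -> g; T -> Fg; T -> h; W -> gSF; W -> h.

S -> g | Tg; F -> g | gh | Tgh; T -> W | h | Fg; W -> h | gSF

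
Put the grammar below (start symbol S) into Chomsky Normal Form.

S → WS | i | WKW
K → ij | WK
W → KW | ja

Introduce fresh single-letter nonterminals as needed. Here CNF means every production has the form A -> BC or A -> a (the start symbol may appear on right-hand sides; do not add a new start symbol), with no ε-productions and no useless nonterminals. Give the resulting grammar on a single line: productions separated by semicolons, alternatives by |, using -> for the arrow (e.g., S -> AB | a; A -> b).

S -> i | WD | WS; A -> i; B -> j; C -> a; D -> KW; K -> AB | WK; W -> BC | KW

No ε-productions.
No unit productions to eliminate.
TERM: introduce C -> a, A -> i, B -> j and substitute in every rule of length ≥2.
BIN: S -> WKW becomes S -> WD, D -> KW.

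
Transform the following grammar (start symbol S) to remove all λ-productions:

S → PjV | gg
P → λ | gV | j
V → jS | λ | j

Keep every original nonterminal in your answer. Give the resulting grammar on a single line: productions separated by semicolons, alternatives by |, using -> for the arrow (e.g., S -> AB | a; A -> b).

S -> j | Pj | gg | jV | PjV; P -> g | j | gV; V -> j | jS

Nullable set: {P, V}.
S -> PjV: P, V nullable, giving Pj | PjV | j | jV.
Drop P -> λ.
P -> gV: V nullable, giving g | gV.
Drop V -> λ.
Unchanged (no nullable symbols): S -> gg; P -> j; V -> j; V -> jS.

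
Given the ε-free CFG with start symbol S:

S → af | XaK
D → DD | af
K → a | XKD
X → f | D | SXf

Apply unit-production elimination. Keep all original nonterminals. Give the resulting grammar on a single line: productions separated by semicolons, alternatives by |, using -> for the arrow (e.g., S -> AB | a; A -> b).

Unit productions: X->D.
Unit pairs (A ⇒* B via units): (X,D).
S: inherits non-unit rules of {S} → XaK | af.
D: inherits non-unit rules of {D} → DD | af.
K: inherits non-unit rules of {K} → XKD | a.
X: inherits non-unit rules of {D, X} → DD | SXf | af | f.

S -> af | XaK; D -> DD | af; K -> a | XKD; X -> f | DD | af | SXf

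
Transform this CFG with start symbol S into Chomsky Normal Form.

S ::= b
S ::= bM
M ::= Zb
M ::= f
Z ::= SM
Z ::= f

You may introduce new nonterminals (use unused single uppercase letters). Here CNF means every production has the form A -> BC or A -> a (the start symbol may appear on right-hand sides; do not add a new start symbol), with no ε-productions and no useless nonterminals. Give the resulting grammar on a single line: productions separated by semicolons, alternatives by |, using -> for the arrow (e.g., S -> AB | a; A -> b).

No ε-productions.
No unit productions to eliminate.
TERM: introduce A -> b and substitute in every rule of length ≥2.

S -> b | AM; A -> b; M -> f | ZA; Z -> f | SM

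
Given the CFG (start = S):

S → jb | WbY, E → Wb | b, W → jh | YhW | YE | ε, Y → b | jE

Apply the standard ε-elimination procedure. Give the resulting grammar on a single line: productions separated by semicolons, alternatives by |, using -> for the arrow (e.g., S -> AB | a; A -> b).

S -> bY | jb | WbY; E -> b | Wb; W -> YE | Yh | jh | YhW; Y -> b | jE

Nullable set: {W}.
S -> WbY: W nullable, giving WbY | bY.
E -> Wb: W nullable, giving Wb | b.
Drop W -> ε.
W -> YhW: W nullable, giving Yh | YhW.
Unchanged (no nullable symbols): S -> jb; E -> b; W -> YE; W -> jh; Y -> b; Y -> jE.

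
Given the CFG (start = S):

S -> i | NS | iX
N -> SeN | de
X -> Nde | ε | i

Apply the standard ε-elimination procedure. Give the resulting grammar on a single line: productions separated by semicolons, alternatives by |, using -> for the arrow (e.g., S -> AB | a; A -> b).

Nullable set: {X}.
S -> iX: X nullable, giving i | iX.
Drop X -> ε.
Unchanged (no nullable symbols): S -> NS; S -> i; N -> SeN; N -> de; X -> Nde; X -> i.

S -> i | NS | iX; N -> de | SeN; X -> i | Nde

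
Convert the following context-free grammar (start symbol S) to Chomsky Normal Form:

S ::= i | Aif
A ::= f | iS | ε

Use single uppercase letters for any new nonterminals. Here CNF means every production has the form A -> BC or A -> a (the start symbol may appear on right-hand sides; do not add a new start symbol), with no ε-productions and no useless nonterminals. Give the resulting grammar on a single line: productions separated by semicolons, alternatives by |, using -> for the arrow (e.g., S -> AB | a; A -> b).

S -> i | AD | BC; A -> f | BS; B -> i; C -> f; D -> BC

Nullable: {A}; after ε-elimination: S -> i | if | Aif; A -> f | iS.
No unit productions to eliminate.
TERM: introduce C -> f, B -> i and substitute in every rule of length ≥2.
BIN: S -> ABC becomes S -> AD, D -> BC.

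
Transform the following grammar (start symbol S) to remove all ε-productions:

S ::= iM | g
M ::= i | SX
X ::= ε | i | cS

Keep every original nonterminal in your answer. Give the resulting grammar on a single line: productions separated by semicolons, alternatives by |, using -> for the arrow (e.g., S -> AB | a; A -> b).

Nullable set: {X}.
M -> SX: X nullable, giving S | SX.
Drop X -> ε.
Unchanged (no nullable symbols): S -> g; S -> iM; M -> i; X -> cS; X -> i.

S -> g | iM; M -> S | i | SX; X -> i | cS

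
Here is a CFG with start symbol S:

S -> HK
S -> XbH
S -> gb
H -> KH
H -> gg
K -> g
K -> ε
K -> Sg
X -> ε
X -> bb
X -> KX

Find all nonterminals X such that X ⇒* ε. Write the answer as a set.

{K, X}

Directly nullable (have an ε-rule): {K, X}.
Not nullable: H, S — each has a terminal in every rule's right-hand side or depends on a non-nullable symbol.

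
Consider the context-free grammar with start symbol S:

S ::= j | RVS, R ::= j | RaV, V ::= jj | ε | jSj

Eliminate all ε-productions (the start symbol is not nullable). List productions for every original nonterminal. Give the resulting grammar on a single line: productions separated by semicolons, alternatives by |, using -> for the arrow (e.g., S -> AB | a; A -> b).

Nullable set: {V}.
S -> RVS: V nullable, giving RS | RVS.
R -> RaV: V nullable, giving Ra | RaV.
Drop V -> ε.
Unchanged (no nullable symbols): S -> j; R -> j; V -> jSj; V -> jj.

S -> j | RS | RVS; R -> j | Ra | RaV; V -> jj | jSj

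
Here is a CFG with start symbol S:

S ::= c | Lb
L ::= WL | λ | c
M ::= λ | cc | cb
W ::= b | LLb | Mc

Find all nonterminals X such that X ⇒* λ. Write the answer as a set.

Directly nullable (have an ε-rule): {L, M}.
Not nullable: S, W — each has a terminal in every rule's right-hand side or depends on a non-nullable symbol.

{L, M}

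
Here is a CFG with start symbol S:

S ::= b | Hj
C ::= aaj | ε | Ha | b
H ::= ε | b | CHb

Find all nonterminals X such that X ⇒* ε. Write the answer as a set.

Directly nullable (have an ε-rule): {C, H}.
Not nullable: S — each has a terminal in every rule's right-hand side or depends on a non-nullable symbol.

{C, H}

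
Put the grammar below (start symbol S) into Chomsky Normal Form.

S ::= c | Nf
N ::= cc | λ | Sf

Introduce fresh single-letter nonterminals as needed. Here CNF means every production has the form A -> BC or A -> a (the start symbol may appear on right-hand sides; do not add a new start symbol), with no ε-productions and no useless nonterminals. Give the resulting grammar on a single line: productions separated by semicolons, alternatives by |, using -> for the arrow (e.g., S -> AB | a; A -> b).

Nullable: {N}; after ε-elimination: S -> c | f | Nf; N -> Sf | cc.
No unit productions to eliminate.
TERM: introduce B -> c, A -> f and substitute in every rule of length ≥2.

S -> c | f | NA; A -> f; B -> c; N -> BB | SA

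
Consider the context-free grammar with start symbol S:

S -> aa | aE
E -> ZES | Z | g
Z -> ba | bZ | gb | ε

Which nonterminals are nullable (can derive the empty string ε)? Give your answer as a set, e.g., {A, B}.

{E, Z}

Directly nullable (have an ε-rule): {Z}.
E is nullable via E -> Z (every symbol on the right is already known nullable).
Not nullable: S — each has a terminal in every rule's right-hand side or depends on a non-nullable symbol.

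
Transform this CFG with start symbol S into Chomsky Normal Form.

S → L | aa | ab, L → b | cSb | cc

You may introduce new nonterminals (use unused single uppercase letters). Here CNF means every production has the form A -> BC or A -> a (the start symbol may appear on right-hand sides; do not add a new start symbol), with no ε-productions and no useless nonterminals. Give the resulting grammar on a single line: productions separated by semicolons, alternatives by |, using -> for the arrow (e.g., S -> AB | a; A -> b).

No ε-productions.
After unit-elimination: S -> b | aa | ab | cc | cSb; L -> b | cc | cSb.
TERM: introduce C -> a, B -> b, A -> c and substitute in every rule of length ≥2.
BIN: L -> ASB becomes L -> AD, D -> SB; S -> ASB becomes S -> AE, E -> SB.
Drop unreachable/unproductive: L.

S -> b | AA | AE | CB | CC; A -> c; B -> b; C -> a; E -> SB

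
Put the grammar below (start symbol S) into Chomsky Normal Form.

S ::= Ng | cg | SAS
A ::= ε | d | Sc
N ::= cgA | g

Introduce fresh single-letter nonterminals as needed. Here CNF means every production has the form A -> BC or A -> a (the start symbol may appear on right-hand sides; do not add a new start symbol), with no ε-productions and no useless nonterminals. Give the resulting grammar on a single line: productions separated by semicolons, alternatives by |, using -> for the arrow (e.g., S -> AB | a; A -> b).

S -> BC | NC | SE | SS; A -> d | SB; B -> c; C -> g; D -> CA; E -> AS; N -> g | BC | BD

Nullable: {A}; after ε-elimination: S -> Ng | SS | cg | SAS; A -> d | Sc; N -> g | cg | cgA.
No unit productions to eliminate.
TERM: introduce B -> c, C -> g and substitute in every rule of length ≥2.
BIN: N -> BCA becomes N -> BD, D -> CA; S -> SAS becomes S -> SE, E -> AS.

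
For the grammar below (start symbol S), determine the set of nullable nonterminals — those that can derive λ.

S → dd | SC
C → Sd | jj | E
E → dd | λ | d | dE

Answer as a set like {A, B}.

{C, E}

Directly nullable (have an ε-rule): {E}.
C is nullable via C -> E (every symbol on the right is already known nullable).
Not nullable: S — each has a terminal in every rule's right-hand side or depends on a non-nullable symbol.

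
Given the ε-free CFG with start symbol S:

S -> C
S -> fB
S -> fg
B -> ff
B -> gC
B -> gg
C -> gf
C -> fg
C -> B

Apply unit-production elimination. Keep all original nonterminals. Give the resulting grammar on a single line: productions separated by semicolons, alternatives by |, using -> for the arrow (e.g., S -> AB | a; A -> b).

S -> fB | ff | fg | gC | gf | gg; B -> ff | gC | gg; C -> ff | fg | gC | gf | gg

Unit productions: C->B, S->C.
Unit pairs (A ⇒* B via units): (C,B), (S,B), (S,C).
S: inherits non-unit rules of {B, C, S} → fB | ff | fg | gC | gf | gg.
B: inherits non-unit rules of {B} → ff | gC | gg.
C: inherits non-unit rules of {B, C} → ff | fg | gC | gf | gg.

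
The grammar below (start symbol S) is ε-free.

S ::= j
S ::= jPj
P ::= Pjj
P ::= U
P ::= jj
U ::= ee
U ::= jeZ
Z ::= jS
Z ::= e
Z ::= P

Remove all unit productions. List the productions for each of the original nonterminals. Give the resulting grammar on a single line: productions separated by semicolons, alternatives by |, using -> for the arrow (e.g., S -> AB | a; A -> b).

Unit productions: P->U, Z->P.
Unit pairs (A ⇒* B via units): (P,U), (Z,P), (Z,U).
S: inherits non-unit rules of {S} → j | jPj.
P: inherits non-unit rules of {P, U} → Pjj | ee | jeZ | jj.
U: inherits non-unit rules of {U} → ee | jeZ.
Z: inherits non-unit rules of {P, U, Z} → Pjj | e | ee | jS | jeZ | jj.

S -> j | jPj; P -> ee | jj | Pjj | jeZ; U -> ee | jeZ; Z -> e | ee | jS | jj | Pjj | jeZ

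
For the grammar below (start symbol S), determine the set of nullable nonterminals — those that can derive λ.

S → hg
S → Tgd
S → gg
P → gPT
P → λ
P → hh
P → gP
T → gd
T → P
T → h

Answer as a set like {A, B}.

{P, T}

Directly nullable (have an ε-rule): {P}.
T is nullable via T -> P (every symbol on the right is already known nullable).
Not nullable: S — each has a terminal in every rule's right-hand side or depends on a non-nullable symbol.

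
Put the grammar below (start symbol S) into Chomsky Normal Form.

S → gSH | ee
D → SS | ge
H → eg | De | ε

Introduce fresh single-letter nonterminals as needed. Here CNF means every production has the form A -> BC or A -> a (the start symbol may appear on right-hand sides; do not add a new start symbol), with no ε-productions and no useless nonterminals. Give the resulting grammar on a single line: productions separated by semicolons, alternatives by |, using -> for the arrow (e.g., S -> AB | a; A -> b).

Nullable: {H}; after ε-elimination: S -> ee | gS | gSH; D -> SS | ge; H -> De | eg.
No unit productions to eliminate.
TERM: introduce B -> e, A -> g and substitute in every rule of length ≥2.
BIN: S -> ASH becomes S -> AC, C -> SH.

S -> AC | AS | BB; A -> g; B -> e; C -> SH; D -> AB | SS; H -> BA | DB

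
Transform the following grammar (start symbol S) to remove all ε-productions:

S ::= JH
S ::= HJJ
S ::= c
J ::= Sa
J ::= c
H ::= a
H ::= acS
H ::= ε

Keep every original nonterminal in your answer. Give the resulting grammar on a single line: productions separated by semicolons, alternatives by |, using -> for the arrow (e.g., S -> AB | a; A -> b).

Nullable set: {H}.
S -> HJJ: H nullable, giving HJJ | JJ.
S -> JH: H nullable, giving J | JH.
Drop H -> ε.
Unchanged (no nullable symbols): S -> c; H -> a; H -> acS; J -> Sa; J -> c.

S -> J | c | JH | JJ | HJJ; H -> a | acS; J -> c | Sa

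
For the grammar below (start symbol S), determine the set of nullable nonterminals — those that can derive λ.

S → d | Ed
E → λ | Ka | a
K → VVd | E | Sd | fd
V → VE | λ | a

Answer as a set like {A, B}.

{E, K, V}

Directly nullable (have an ε-rule): {E, V}.
K is nullable via K -> E (every symbol on the right is already known nullable).
Not nullable: S — each has a terminal in every rule's right-hand side or depends on a non-nullable symbol.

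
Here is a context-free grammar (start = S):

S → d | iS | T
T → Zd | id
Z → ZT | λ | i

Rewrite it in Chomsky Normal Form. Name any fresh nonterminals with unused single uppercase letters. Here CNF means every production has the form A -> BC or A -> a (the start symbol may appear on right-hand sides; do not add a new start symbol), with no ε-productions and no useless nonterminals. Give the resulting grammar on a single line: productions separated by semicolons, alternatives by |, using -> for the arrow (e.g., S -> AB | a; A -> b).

Nullable: {Z}; after ε-elimination: S -> T | d | iS; T -> d | Zd | id; Z -> T | i | ZT.
After unit-elimination: S -> d | Zd | iS | id; T -> d | Zd | id; Z -> d | i | ZT | Zd | id.
TERM: introduce A -> d, B -> i and substitute in every rule of length ≥2.

S -> d | BA | BS | ZA; A -> d; B -> i; T -> d | BA | ZA; Z -> d | i | BA | ZA | ZT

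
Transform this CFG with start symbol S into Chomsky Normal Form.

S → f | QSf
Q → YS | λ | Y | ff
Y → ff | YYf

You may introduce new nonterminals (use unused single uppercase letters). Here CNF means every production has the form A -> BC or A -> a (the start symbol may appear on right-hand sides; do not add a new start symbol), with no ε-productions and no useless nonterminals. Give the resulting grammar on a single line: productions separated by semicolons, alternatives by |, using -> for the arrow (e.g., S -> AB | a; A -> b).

Nullable: {Q}; after ε-elimination: S -> f | Sf | QSf; Q -> Y | YS | ff; Y -> ff | YYf.
After unit-elimination: S -> f | Sf | QSf; Q -> YS | ff | YYf; Y -> ff | YYf.
TERM: introduce A -> f and substitute in every rule of length ≥2.
BIN: Q -> YYA becomes Q -> YB, B -> YA; S -> QSA becomes S -> QC, C -> SA; Y -> YYA becomes Y -> YD, D -> YA.

S -> f | QC | SA; A -> f; B -> YA; C -> SA; D -> YA; Q -> AA | YB | YS; Y -> AA | YD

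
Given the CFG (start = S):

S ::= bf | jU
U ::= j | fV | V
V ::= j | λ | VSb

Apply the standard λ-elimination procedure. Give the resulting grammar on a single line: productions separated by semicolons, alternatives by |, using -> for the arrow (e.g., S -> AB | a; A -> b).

Nullable set: {U, V}.
S -> jU: U nullable, giving j | jU.
U -> V: V nullable, giving V.
U -> fV: V nullable, giving f | fV.
Drop V -> λ.
V -> VSb: V nullable, giving Sb | VSb.
Unchanged (no nullable symbols): S -> bf; U -> j; V -> j.

S -> j | bf | jU; U -> V | f | j | fV; V -> j | Sb | VSb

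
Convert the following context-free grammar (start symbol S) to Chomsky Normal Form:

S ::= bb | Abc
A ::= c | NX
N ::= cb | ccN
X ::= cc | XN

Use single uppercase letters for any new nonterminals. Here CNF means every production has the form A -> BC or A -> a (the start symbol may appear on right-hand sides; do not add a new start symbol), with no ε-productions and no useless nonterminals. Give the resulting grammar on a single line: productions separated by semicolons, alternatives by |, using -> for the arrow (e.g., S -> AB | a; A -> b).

No ε-productions.
No unit productions to eliminate.
TERM: introduce C -> b, B -> c and substitute in every rule of length ≥2.
BIN: N -> BBN becomes N -> BD, D -> BN; S -> ACB becomes S -> AE, E -> CB.

S -> AE | CC; A -> c | NX; B -> c; C -> b; D -> BN; E -> CB; N -> BC | BD; X -> BB | XN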